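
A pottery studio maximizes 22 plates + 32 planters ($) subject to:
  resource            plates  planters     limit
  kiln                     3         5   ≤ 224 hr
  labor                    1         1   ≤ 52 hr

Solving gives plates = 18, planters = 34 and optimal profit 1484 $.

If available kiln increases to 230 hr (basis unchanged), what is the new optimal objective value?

Both kiln and labor are binding at x*.
Dual feasibility on the basic columns requires 3·y_kiln + 1·y_labor = 22, 5·y_kiln + 1·y_labor = 32.
→ y_kiln = 5 and y_labor = 7.
Δz = y_kiln·Δb = 5 × (6) = 30, so new z* = 1484 + 30 = 1514.

1514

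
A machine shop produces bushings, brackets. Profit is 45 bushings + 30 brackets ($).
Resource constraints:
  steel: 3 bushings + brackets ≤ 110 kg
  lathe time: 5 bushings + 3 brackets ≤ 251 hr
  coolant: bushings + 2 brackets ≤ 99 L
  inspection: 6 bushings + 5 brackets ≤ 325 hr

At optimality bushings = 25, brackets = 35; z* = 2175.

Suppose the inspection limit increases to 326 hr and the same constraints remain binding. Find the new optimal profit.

Binding: steel and inspection. Non-binding: lathe time (21 unused), coolant (4 unused).
Since lathe time, coolant are not tight, their duals are 0.
The binding rows give the dual system: 3·y_steel + 6·y_inspection = 45 and 1·y_steel + 5·y_inspection = 30.
Solving: y_steel = 5, y_inspection = 5.
Δz = y_inspection·Δb = 5 × (1) = 5, so new z* = 2175 + 5 = 2180.

2180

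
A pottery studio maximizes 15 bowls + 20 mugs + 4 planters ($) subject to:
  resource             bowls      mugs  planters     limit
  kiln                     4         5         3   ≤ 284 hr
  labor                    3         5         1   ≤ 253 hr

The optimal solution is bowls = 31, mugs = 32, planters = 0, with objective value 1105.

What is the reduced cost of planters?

Check each constraint at x*: kiln 284/284 (tight); labor 253/253 (tight).
The binding rows give the dual system: 4·y_kiln + 3·y_labor = 15 and 5·y_kiln + 5·y_labor = 20.
This yields shadow prices y_kiln = 3, y_labor = 1.
Reduced cost of planters: c₃ − yᵀa₃ = 4 − (3·3 + 1·1) = 4 − 10 = -6.

-6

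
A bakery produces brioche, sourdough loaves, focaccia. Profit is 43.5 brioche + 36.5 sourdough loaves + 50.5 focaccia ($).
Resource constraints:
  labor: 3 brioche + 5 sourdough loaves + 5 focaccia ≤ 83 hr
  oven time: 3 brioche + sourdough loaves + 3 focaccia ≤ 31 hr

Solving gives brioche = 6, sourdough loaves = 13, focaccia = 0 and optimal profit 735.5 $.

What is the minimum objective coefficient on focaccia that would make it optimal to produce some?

54.5

At the optimum: labor uses 83 of 83 (binding); oven time uses 31 of 31 (binding).
From A_Bᵀ y = c: 3·y_labor + 3·y_oven time = 43.5; 5·y_labor + 1·y_oven time = 36.5.
This yields shadow prices y_labor = 5.5, y_oven time = 9.
focaccia enters the basis when its profit ≥ yᵀa₃ = 5.5·5 + 9·3 = 54.5.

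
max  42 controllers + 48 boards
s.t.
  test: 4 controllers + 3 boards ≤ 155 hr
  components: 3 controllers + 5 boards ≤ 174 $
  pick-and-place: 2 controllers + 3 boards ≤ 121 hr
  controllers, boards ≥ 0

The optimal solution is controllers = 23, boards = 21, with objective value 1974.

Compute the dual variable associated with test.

Check each constraint at x*: test 155/155 (tight); components 174/174 (tight); pick-and-place 109/121 (slack 12).
Slack constraints have shadow price 0 (complementary slackness).
Dual feasibility on the basic columns requires 4·y_test + 3·y_components = 42, 3·y_test + 5·y_components = 48.
This yields shadow prices y_test = 6, y_components = 6.
Shadow price of test = 6.

6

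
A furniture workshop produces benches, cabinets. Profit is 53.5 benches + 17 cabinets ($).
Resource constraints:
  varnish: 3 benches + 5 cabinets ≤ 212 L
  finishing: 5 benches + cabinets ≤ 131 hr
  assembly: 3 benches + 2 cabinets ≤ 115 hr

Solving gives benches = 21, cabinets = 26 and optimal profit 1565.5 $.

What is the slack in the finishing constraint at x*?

0

finishing used = 5·21 + 1·26 = 131; slack = 131 − 131 = 0.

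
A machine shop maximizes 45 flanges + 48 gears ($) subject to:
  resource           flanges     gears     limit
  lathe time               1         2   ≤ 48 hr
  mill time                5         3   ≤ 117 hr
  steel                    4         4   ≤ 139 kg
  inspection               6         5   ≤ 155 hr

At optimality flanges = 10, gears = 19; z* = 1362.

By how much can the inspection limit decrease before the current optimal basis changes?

35

Binding constraints: lathe time, inspection. The basis is B = [[1,2],[6,5]] with det -7.
Per unit decrease in inspection, x* moves by d = (-0.2857, 0.1429).
The basis stays optimal until flanges reaches 0; allowable decrease = 35 hr.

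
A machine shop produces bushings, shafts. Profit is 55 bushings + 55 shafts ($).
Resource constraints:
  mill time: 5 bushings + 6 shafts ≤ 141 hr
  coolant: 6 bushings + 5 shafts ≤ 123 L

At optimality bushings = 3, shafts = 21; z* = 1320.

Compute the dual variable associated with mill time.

5

At the optimum: mill time uses 141 of 141 (binding); coolant uses 123 of 123 (binding).
Dual feasibility on the basic columns requires 5·y_mill time + 6·y_coolant = 55, 6·y_mill time + 5·y_coolant = 55.
This yields shadow prices y_mill time = 5, y_coolant = 5.
Shadow price of mill time = 5.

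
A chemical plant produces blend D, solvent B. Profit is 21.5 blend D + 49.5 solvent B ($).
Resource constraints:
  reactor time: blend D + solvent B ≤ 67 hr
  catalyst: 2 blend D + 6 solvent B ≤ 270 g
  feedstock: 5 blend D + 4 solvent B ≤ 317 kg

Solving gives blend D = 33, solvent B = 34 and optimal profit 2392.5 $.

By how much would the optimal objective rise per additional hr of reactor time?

At the optimum: reactor time uses 67 of 67 (binding); catalyst uses 270 of 270 (binding); feedstock uses 301 of 317 (slack = 16).
Slack constraints have shadow price 0 (complementary slackness).
The binding rows give the dual system: 1·y_reactor time + 2·y_catalyst = 21.5 and 1·y_reactor time + 6·y_catalyst = 49.5.
Solving: y_reactor time = 7.5, y_catalyst = 7.
Shadow price of reactor time = 7.5.

7.5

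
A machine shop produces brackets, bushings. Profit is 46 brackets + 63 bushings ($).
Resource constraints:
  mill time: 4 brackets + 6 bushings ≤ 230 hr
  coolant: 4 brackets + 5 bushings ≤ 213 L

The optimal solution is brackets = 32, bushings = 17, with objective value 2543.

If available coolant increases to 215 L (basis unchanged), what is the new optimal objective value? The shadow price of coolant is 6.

Δb = 2, so new z* = 2543 + (6)·(2) = 2543 + 12 = 2555.

2555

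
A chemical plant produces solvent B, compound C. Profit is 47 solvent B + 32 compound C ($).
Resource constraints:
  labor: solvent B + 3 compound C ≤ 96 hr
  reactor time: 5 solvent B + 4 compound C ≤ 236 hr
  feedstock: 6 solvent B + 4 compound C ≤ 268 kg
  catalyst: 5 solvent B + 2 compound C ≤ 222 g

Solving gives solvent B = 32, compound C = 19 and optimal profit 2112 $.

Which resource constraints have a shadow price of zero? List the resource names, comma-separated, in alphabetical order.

labor: 89/96 (slack 7)
reactor time: 236/236 (binding)
feedstock: 268/268 (binding)
catalyst: 198/222 (slack 24)
By complementary slackness, a constraint with positive slack has shadow price 0 → catalyst, labor.

catalyst, labor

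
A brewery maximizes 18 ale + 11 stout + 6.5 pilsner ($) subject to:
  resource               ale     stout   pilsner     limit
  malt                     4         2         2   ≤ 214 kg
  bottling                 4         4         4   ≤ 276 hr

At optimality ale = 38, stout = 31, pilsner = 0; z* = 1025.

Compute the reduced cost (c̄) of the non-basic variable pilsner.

Check each constraint at x*: malt 214/214 (tight); bottling 276/276 (tight).
From A_Bᵀ y = c: 4·y_malt + 4·y_bottling = 18; 2·y_malt + 4·y_bottling = 11.
Solving: y_malt = 3.5, y_bottling = 1.
Reduced cost of pilsner: c₃ − yᵀa₃ = 6.5 − (3.5·2 + 1·4) = 6.5 − 11 = -4.5.

-4.5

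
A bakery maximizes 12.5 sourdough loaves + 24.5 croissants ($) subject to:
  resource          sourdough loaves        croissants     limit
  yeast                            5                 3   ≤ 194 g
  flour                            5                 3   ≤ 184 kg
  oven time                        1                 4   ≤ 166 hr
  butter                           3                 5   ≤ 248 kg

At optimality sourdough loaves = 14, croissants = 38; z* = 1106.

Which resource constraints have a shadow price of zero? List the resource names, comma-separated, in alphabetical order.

butter, yeast

yeast: 184/194 (slack 10)
flour: 184/184 (binding)
oven time: 166/166 (binding)
butter: 232/248 (slack 16)
By complementary slackness, a constraint with positive slack has shadow price 0 → butter, yeast.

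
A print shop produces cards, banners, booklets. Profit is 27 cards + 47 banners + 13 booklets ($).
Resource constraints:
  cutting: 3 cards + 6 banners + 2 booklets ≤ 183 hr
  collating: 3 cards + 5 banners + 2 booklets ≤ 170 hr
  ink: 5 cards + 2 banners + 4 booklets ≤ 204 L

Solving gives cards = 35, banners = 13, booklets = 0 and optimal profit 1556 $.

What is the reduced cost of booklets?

-5

Binding: cutting and collating. Non-binding: ink (3 unused).
By complementary slackness, y = 0 for the non-binding constraint.
Dual feasibility on the basic columns requires 3·y_cutting + 3·y_collating = 27, 6·y_cutting + 5·y_collating = 47.
Solving: y_cutting = 2, y_collating = 7.
Reduced cost of booklets: c₃ − yᵀa₃ = 13 − (2·2 + 7·2) = 13 − 18 = -5.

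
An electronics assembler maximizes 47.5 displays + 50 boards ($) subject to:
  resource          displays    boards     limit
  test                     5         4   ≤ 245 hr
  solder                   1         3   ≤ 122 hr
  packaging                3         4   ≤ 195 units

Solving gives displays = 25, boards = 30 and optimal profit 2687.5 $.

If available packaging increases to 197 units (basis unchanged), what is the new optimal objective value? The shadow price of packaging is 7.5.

Δb = 2, so new z* = 2687.5 + (7.5)·(2) = 2687.5 + 15 = 2702.5.

2702.5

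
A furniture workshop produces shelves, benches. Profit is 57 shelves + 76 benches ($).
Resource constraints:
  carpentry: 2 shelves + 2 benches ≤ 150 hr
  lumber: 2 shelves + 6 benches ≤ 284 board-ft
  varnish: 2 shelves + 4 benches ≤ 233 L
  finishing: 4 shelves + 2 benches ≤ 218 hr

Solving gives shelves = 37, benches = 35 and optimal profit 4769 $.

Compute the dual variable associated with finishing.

Check each constraint at x*: carpentry 144/150 (slack 6); lumber 284/284 (tight); varnish 214/233 (slack 19); finishing 218/218 (tight).
By complementary slackness, y = 0 for the non-binding constraints.
Dual feasibility on the basic columns requires 2·y_lumber + 4·y_finishing = 57, 6·y_lumber + 2·y_finishing = 76.
Solving: y_lumber = 9.5, y_finishing = 9.5.
Shadow price of finishing = 9.5.

9.5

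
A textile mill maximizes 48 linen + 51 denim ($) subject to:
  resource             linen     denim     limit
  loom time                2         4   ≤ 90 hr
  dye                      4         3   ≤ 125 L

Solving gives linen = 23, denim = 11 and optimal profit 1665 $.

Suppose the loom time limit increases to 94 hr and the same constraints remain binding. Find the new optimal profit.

Check each constraint at x*: loom time 90/90 (tight); dye 125/125 (tight).
Dual feasibility on the basic columns requires 2·y_loom time + 4·y_dye = 48, 4·y_loom time + 3·y_dye = 51.
Solving: y_loom time = 6, y_dye = 9.
Δz = y_loom time·Δb = 6 × (4) = 24, so new z* = 1665 + 24 = 1689.

1689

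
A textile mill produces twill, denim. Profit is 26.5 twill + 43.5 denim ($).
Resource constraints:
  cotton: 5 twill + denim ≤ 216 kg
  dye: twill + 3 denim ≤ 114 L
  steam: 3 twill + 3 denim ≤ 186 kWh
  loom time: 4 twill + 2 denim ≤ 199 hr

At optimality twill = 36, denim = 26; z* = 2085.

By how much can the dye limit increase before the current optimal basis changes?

72

Binding constraints: dye, steam. The basis is B = [[1,3],[3,3]] with det -6.
Per unit increase in dye, x* moves by d = (-0.5, 0.5).
The basis stays optimal until twill reaches 0; allowable increase = 72 L.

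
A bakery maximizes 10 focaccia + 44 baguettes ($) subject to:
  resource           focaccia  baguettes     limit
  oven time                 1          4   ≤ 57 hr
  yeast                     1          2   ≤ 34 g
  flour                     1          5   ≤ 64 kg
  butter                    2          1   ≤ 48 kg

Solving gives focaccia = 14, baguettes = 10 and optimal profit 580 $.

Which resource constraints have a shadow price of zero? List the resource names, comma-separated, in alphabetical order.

oven time: 54/57 (slack 3)
yeast: 34/34 (binding)
flour: 64/64 (binding)
butter: 38/48 (slack 10)
By complementary slackness, a constraint with positive slack has shadow price 0 → butter, oven time.

butter, oven time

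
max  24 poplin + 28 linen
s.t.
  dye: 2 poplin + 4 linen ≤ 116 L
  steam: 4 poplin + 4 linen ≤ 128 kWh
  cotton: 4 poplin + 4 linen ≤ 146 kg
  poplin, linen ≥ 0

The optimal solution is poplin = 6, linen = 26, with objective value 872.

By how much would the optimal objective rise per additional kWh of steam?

At the optimum: dye uses 116 of 116 (binding); steam uses 128 of 128 (binding); cotton uses 128 of 146 (slack = 18).
Since cotton is not tight, its dual is 0.
From A_Bᵀ y = c: 2·y_dye + 4·y_steam = 24; 4·y_dye + 4·y_steam = 28.
This yields shadow prices y_dye = 2, y_steam = 5.
Shadow price of steam = 5.

5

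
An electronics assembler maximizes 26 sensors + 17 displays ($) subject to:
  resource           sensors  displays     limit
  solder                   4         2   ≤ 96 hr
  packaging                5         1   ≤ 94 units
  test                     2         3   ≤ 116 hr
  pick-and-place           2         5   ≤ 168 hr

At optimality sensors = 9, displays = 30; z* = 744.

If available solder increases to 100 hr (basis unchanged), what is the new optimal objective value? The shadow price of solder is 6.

768

Δb = 4, so new z* = 744 + (6)·(4) = 744 + 24 = 768.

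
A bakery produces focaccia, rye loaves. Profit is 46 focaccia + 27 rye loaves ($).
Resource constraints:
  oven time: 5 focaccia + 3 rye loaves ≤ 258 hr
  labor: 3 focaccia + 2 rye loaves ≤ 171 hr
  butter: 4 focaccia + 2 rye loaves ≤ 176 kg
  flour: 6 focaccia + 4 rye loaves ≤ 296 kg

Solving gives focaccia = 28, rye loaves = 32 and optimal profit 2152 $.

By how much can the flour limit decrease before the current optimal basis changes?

Binding constraints: butter, flour. The basis is B = [[4,2],[6,4]] with det 4.
Per unit decrease in flour, x* moves by d = (0.5, -1).
The basis stays optimal until rye loaves reaches 0; allowable decrease = 32 kg.

32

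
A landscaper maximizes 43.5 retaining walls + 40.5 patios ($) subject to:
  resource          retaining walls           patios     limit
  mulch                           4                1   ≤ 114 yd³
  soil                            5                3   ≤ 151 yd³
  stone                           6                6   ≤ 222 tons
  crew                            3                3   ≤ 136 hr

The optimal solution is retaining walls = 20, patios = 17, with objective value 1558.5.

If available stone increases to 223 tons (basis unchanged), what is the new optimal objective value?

1564.5

Check each constraint at x*: mulch 97/114 (slack 17); soil 151/151 (tight); stone 222/222 (tight); crew 111/136 (slack 25).
By complementary slackness, y = 0 for the non-binding constraints.
From A_Bᵀ y = c: 5·y_soil + 6·y_stone = 43.5; 3·y_soil + 6·y_stone = 40.5.
→ y_soil = 1.5 and y_stone = 6.
Δz = y_stone·Δb = 6 × (1) = 6, so new z* = 1558.5 + 6 = 1564.5.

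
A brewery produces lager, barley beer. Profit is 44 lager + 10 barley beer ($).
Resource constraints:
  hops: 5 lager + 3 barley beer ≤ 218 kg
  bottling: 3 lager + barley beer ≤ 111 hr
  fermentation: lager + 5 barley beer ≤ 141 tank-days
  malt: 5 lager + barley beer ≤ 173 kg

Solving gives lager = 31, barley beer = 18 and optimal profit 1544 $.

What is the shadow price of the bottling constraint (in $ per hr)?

3

Check each constraint at x*: hops 209/218 (slack 9); bottling 111/111 (tight); fermentation 121/141 (slack 20); malt 173/173 (tight).
By complementary slackness, y = 0 for the non-binding constraints.
From A_Bᵀ y = c: 3·y_bottling + 5·y_malt = 44; 1·y_bottling + 1·y_malt = 10.
→ y_bottling = 3 and y_malt = 7.
Shadow price of bottling = 3.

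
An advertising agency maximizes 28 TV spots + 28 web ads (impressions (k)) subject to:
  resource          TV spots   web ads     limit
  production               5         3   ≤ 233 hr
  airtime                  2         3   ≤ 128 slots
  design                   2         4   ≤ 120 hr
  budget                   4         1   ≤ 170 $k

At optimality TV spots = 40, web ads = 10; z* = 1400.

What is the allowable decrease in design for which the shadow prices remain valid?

Binding constraints: design, budget. The basis is B = [[2,4],[4,1]] with det -14.
Per unit decrease in design, x* moves by d = (0.0714, -0.2857).
The basis stays optimal until web ads reaches 0; allowable decrease = 35 hr.

35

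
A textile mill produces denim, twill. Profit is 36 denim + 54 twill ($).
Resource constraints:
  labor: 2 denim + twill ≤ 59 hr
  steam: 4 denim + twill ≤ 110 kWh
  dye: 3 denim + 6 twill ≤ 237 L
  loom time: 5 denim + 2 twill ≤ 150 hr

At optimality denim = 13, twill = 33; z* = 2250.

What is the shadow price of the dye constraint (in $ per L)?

8

At the optimum: labor uses 59 of 59 (binding); steam uses 85 of 110 (slack = 25); dye uses 237 of 237 (binding); loom time uses 131 of 150 (slack = 19).
Slack constraints have shadow price 0 (complementary slackness).
From A_Bᵀ y = c: 2·y_labor + 3·y_dye = 36; 1·y_labor + 6·y_dye = 54.
This yields shadow prices y_labor = 6, y_dye = 8.
Shadow price of dye = 8.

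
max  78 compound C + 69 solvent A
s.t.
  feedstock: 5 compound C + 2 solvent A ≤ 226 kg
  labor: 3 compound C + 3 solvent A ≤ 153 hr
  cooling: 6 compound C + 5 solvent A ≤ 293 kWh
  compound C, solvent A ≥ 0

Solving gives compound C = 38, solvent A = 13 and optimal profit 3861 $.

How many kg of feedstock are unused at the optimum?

10

feedstock used = 5·38 + 2·13 = 216; slack = 226 − 216 = 10.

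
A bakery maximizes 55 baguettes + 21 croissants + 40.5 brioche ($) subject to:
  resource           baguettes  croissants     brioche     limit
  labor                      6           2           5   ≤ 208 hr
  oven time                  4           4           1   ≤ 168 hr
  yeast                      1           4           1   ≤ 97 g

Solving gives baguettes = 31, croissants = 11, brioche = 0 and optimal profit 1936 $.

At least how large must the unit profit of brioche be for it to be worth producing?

43.5

At the optimum: labor uses 208 of 208 (binding); oven time uses 168 of 168 (binding); yeast uses 75 of 97 (slack = 22).
Slack constraints have shadow price 0 (complementary slackness).
The binding rows give the dual system: 6·y_labor + 4·y_oven time = 55 and 2·y_labor + 4·y_oven time = 21.
→ y_labor = 8.5 and y_oven time = 1.
brioche enters the basis when its profit ≥ yᵀa₃ = 8.5·5 + 1·1 = 43.5.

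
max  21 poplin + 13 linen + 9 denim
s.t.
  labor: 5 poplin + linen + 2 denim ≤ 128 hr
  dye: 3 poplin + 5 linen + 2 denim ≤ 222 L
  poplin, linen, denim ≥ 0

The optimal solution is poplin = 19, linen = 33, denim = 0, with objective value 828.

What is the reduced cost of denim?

-1

At the optimum: labor uses 128 of 128 (binding); dye uses 222 of 222 (binding).
From A_Bᵀ y = c: 5·y_labor + 3·y_dye = 21; 1·y_labor + 5·y_dye = 13.
Solving: y_labor = 3, y_dye = 2.
Reduced cost of denim: c₃ − yᵀa₃ = 9 − (3·2 + 2·2) = 9 − 10 = -1.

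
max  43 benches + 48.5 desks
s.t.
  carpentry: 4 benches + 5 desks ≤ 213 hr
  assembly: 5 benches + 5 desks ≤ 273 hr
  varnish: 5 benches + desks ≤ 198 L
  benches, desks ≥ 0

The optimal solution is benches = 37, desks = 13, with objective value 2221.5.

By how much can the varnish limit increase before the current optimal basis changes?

Binding constraints: carpentry, varnish. The basis is B = [[4,5],[5,1]] with det -21.
Per unit increase in varnish, x* moves by d = (0.2381, -0.1905).
The basis stays optimal until desks reaches 0; allowable increase = 68.25 L.

68.25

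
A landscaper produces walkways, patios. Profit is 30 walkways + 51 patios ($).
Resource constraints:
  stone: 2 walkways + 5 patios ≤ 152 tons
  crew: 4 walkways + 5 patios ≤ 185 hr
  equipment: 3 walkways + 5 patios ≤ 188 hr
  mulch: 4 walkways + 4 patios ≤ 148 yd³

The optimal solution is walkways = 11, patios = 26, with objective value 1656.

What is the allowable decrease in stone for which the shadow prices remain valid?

Binding constraints: stone, mulch. The basis is B = [[2,5],[4,4]] with det -12.
Per unit decrease in stone, x* moves by d = (0.3333, -0.3333).
The basis stays optimal until patios reaches 0; allowable decrease = 78 tons.

78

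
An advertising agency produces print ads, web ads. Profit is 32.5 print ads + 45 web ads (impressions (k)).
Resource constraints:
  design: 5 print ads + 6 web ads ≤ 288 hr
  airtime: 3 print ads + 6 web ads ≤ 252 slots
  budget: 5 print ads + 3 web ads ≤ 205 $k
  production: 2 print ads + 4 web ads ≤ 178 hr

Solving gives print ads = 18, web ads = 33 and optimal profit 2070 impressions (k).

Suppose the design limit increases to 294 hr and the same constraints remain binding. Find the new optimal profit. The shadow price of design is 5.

2100

Δb = 6, so new z* = 2070 + (5)·(6) = 2070 + 30 = 2100.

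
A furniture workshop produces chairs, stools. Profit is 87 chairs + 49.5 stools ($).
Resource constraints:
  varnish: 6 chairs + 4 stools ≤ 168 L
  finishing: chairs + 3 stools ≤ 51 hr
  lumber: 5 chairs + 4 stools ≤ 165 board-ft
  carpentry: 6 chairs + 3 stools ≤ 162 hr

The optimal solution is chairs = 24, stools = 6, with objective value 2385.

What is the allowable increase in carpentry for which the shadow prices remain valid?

Binding constraints: varnish, carpentry. The basis is B = [[6,4],[6,3]] with det -6.
Per unit increase in carpentry, x* moves by d = (0.6667, -1).
The basis stays optimal until stools reaches 0; allowable increase = 6 hr.

6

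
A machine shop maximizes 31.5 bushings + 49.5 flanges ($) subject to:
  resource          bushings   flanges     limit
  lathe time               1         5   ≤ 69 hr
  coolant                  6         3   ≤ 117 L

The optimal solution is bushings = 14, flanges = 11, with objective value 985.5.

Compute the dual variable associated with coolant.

4

At the optimum: lathe time uses 69 of 69 (binding); coolant uses 117 of 117 (binding).
From A_Bᵀ y = c: 1·y_lathe time + 6·y_coolant = 31.5; 5·y_lathe time + 3·y_coolant = 49.5.
→ y_lathe time = 7.5 and y_coolant = 4.
Shadow price of coolant = 4.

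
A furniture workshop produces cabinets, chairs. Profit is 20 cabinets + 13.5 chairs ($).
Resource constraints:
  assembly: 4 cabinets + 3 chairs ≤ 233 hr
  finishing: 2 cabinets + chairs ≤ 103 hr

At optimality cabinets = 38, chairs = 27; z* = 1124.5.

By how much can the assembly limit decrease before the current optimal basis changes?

27

Binding constraints: assembly, finishing. The basis is B = [[4,3],[2,1]] with det -2.
Per unit decrease in assembly, x* moves by d = (0.5, -1).
The basis stays optimal until chairs reaches 0; allowable decrease = 27 hr.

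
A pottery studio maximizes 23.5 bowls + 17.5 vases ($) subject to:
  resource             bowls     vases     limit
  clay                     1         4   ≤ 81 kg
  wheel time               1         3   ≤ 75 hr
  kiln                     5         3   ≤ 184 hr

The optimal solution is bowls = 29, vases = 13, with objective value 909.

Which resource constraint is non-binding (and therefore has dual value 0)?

clay: 81/81 (binding)
wheel time: 68/75 (slack 7)
kiln: 184/184 (binding)
By complementary slackness, a constraint with positive slack has shadow price 0 → wheel time.

wheel time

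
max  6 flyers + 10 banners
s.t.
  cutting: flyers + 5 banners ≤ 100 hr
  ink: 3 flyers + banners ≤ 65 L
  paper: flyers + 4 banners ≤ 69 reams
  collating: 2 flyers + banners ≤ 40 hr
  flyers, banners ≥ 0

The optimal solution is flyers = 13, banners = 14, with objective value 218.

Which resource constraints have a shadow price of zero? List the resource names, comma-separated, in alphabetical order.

cutting: 83/100 (slack 17)
ink: 53/65 (slack 12)
paper: 69/69 (binding)
collating: 40/40 (binding)
By complementary slackness, a constraint with positive slack has shadow price 0 → cutting, ink.

cutting, ink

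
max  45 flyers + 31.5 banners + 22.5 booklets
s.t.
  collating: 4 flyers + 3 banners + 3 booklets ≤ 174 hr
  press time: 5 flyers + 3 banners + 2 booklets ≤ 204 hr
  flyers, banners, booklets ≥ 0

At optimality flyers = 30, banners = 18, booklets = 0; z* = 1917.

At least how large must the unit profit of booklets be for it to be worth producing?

28.5

Check each constraint at x*: collating 174/174 (tight); press time 204/204 (tight).
The binding rows give the dual system: 4·y_collating + 5·y_press time = 45 and 3·y_collating + 3·y_press time = 31.5.
Solving: y_collating = 7.5, y_press time = 3.
booklets enters the basis when its profit ≥ yᵀa₃ = 7.5·3 + 3·2 = 28.5.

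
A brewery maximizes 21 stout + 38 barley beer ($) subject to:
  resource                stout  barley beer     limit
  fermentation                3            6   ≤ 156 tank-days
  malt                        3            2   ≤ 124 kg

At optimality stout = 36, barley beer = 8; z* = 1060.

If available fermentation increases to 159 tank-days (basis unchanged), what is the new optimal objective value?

1078

At the optimum: fermentation uses 156 of 156 (binding); malt uses 124 of 124 (binding).
From A_Bᵀ y = c: 3·y_fermentation + 3·y_malt = 21; 6·y_fermentation + 2·y_malt = 38.
Solving: y_fermentation = 6, y_malt = 1.
Δz = y_fermentation·Δb = 6 × (3) = 18, so new z* = 1060 + 18 = 1078.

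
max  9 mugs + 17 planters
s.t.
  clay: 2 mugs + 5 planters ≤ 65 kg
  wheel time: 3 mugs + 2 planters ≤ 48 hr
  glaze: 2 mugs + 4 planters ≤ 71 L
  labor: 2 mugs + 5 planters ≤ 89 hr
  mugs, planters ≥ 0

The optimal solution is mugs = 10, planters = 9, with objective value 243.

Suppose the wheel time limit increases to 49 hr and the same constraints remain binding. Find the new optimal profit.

Binding: clay and wheel time. Non-binding: glaze (15 unused), labor (24 unused).
Slack constraints have shadow price 0 (complementary slackness).
From A_Bᵀ y = c: 2·y_clay + 3·y_wheel time = 9; 5·y_clay + 2·y_wheel time = 17.
→ y_clay = 3 and y_wheel time = 1.
Δz = y_wheel time·Δb = 1 × (1) = 1, so new z* = 243 + 1 = 244.

244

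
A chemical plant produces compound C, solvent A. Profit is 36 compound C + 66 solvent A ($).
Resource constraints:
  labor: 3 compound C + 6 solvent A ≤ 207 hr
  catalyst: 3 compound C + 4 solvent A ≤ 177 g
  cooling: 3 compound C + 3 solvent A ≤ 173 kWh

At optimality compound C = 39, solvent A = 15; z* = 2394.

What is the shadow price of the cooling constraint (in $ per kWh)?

Check each constraint at x*: labor 207/207 (tight); catalyst 177/177 (tight); cooling 162/173 (slack 11).
Slack constraints have shadow price 0 (complementary slackness).
From A_Bᵀ y = c: 3·y_labor + 3·y_catalyst = 36; 6·y_labor + 4·y_catalyst = 66.
This yields shadow prices y_labor = 9, y_catalyst = 3.
Shadow price of cooling = 0.

0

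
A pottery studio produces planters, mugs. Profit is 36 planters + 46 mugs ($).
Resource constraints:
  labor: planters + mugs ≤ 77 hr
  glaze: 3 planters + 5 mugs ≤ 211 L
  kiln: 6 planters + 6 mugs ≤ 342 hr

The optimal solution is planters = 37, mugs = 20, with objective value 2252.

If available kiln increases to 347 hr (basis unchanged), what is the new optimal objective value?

Binding: glaze and kiln. Non-binding: labor (20 unused).
By complementary slackness, y = 0 for the non-binding constraint.
The binding rows give the dual system: 3·y_glaze + 6·y_kiln = 36 and 5·y_glaze + 6·y_kiln = 46.
→ y_glaze = 5 and y_kiln = 3.5.
Δz = y_kiln·Δb = 3.5 × (5) = 17.5, so new z* = 2252 + 17.5 = 2269.5.

2269.5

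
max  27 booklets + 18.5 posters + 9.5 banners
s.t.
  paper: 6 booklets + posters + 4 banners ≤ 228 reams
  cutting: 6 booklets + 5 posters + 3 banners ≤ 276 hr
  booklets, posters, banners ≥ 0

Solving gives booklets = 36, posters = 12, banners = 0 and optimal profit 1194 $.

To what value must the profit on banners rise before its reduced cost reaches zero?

Check each constraint at x*: paper 228/228 (tight); cutting 276/276 (tight).
The binding rows give the dual system: 6·y_paper + 6·y_cutting = 27 and 1·y_paper + 5·y_cutting = 18.5.
→ y_paper = 1 and y_cutting = 3.5.
banners enters the basis when its profit ≥ yᵀa₃ = 1·4 + 3.5·3 = 14.5.

14.5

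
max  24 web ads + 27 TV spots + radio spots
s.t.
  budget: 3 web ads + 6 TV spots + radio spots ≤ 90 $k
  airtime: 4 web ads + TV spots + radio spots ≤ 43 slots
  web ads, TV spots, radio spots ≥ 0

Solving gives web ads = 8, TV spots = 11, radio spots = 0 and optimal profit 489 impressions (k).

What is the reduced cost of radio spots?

-6

Check each constraint at x*: budget 90/90 (tight); airtime 43/43 (tight).
Dual feasibility on the basic columns requires 3·y_budget + 4·y_airtime = 24, 6·y_budget + 1·y_airtime = 27.
→ y_budget = 4 and y_airtime = 3.
Reduced cost of radio spots: c₃ − yᵀa₃ = 1 − (4·1 + 3·1) = 1 − 7 = -6.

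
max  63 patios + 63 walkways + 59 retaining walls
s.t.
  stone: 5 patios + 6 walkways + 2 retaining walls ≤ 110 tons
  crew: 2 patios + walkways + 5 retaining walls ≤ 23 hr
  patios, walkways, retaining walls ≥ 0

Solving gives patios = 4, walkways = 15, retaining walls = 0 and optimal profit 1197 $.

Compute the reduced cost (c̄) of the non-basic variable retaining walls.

-4

Check each constraint at x*: stone 110/110 (tight); crew 23/23 (tight).
Dual feasibility on the basic columns requires 5·y_stone + 2·y_crew = 63, 6·y_stone + 1·y_crew = 63.
This yields shadow prices y_stone = 9, y_crew = 9.
Reduced cost of retaining walls: c₃ − yᵀa₃ = 59 − (9·2 + 9·5) = 59 − 63 = -4.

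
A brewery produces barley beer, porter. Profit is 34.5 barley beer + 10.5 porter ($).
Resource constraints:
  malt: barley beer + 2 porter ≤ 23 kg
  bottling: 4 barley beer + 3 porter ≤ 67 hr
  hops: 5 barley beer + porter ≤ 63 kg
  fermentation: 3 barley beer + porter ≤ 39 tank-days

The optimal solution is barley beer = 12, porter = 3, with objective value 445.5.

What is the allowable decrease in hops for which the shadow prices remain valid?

2

Binding constraints: hops, fermentation. The basis is B = [[5,1],[3,1]] with det 2.
Per unit decrease in hops, x* moves by d = (-0.5, 1.5).
The basis stays optimal until malt becomes binding; allowable decrease = 2 kg.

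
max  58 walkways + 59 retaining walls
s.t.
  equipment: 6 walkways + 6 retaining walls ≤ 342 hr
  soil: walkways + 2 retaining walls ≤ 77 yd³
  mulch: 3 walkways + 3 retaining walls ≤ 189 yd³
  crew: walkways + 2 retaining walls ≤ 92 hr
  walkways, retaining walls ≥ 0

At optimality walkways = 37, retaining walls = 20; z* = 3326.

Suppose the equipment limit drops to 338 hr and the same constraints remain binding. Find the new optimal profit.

At the optimum: equipment uses 342 of 342 (binding); soil uses 77 of 77 (binding); mulch uses 171 of 189 (slack = 18); crew uses 77 of 92 (slack = 15).
Since mulch, crew are not tight, their duals are 0.
Dual feasibility on the basic columns requires 6·y_equipment + 1·y_soil = 58, 6·y_equipment + 2·y_soil = 59.
Solving: y_equipment = 9.5, y_soil = 1.
Δz = y_equipment·Δb = 9.5 × (-4) = -38, so new z* = 3326 − 38 = 3288.

3288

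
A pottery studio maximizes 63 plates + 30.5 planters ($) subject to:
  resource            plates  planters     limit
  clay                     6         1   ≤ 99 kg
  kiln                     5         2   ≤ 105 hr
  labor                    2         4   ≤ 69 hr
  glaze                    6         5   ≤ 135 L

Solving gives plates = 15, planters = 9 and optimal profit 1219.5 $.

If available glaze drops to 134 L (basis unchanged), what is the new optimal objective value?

1214.5

Binding: clay and glaze. Non-binding: kiln (12 unused), labor (3 unused).
By complementary slackness, y = 0 for the non-binding constraints.
From A_Bᵀ y = c: 6·y_clay + 6·y_glaze = 63; 1·y_clay + 5·y_glaze = 30.5.
→ y_clay = 5.5 and y_glaze = 5.
Δz = y_glaze·Δb = 5 × (-1) = -5, so new z* = 1219.5 − 5 = 1214.5.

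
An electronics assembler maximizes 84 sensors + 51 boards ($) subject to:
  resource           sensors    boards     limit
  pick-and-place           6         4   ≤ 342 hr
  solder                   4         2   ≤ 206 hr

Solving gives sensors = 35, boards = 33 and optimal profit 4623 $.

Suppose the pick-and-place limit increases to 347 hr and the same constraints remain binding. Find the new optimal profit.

4668

At the optimum: pick-and-place uses 342 of 342 (binding); solder uses 206 of 206 (binding).
From A_Bᵀ y = c: 6·y_pick-and-place + 4·y_solder = 84; 4·y_pick-and-place + 2·y_solder = 51.
This yields shadow prices y_pick-and-place = 9, y_solder = 7.5.
Δz = y_pick-and-place·Δb = 9 × (5) = 45, so new z* = 4623 + 45 = 4668.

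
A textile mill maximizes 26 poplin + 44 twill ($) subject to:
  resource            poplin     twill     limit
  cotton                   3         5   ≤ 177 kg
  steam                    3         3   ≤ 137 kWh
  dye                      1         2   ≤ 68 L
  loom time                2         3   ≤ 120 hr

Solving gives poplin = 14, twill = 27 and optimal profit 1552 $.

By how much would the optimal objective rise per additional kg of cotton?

8

At the optimum: cotton uses 177 of 177 (binding); steam uses 123 of 137 (slack = 14); dye uses 68 of 68 (binding); loom time uses 109 of 120 (slack = 11).
Since steam, loom time are not tight, their duals are 0.
Dual feasibility on the basic columns requires 3·y_cotton + 1·y_dye = 26, 5·y_cotton + 2·y_dye = 44.
→ y_cotton = 8 and y_dye = 2.
Shadow price of cotton = 8.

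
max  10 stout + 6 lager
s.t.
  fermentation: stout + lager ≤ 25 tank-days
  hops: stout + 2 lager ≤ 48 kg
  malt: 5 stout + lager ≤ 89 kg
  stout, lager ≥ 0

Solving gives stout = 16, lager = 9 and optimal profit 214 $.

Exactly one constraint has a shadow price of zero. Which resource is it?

hops

fermentation: 25/25 (binding)
hops: 34/48 (slack 14)
malt: 89/89 (binding)
By complementary slackness, a constraint with positive slack has shadow price 0 → hops.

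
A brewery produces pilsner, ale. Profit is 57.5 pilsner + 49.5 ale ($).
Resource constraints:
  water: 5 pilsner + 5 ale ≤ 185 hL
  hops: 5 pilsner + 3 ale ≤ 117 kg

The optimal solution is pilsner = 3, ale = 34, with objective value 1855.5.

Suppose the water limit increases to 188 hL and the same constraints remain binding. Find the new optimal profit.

Both water and hops are binding at x*.
The binding rows give the dual system: 5·y_water + 5·y_hops = 57.5 and 5·y_water + 3·y_hops = 49.5.
Solving: y_water = 7.5, y_hops = 4.
Δz = y_water·Δb = 7.5 × (3) = 22.5, so new z* = 1855.5 + 22.5 = 1878.

1878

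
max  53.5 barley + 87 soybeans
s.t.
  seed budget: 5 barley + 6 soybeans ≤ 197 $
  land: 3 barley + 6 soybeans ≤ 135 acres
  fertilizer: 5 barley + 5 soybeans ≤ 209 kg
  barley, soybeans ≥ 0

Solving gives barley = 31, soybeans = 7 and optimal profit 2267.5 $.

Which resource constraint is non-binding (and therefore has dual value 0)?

fertilizer

seed budget: 197/197 (binding)
land: 135/135 (binding)
fertilizer: 190/209 (slack 19)
By complementary slackness, a constraint with positive slack has shadow price 0 → fertilizer.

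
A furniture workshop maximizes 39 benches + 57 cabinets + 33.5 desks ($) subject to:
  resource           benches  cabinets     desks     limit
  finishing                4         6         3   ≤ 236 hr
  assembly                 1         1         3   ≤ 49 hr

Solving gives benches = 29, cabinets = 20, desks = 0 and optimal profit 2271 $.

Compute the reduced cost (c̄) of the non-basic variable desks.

-2.5

Both finishing and assembly are binding at x*.
From A_Bᵀ y = c: 4·y_finishing + 1·y_assembly = 39; 6·y_finishing + 1·y_assembly = 57.
→ y_finishing = 9 and y_assembly = 3.
Reduced cost of desks: c₃ − yᵀa₃ = 33.5 − (9·3 + 3·3) = 33.5 − 36 = -2.5.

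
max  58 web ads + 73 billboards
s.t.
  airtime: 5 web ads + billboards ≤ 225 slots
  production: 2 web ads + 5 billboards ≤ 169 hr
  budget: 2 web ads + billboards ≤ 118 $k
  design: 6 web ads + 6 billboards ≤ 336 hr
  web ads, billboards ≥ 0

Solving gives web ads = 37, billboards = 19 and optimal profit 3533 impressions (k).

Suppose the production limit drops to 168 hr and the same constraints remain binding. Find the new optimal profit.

Binding: production and design. Non-binding: airtime (21 unused), budget (25 unused).
Slack constraints have shadow price 0 (complementary slackness).
From A_Bᵀ y = c: 2·y_production + 6·y_design = 58; 5·y_production + 6·y_design = 73.
→ y_production = 5 and y_design = 8.
Δz = y_production·Δb = 5 × (-1) = -5, so new z* = 3533 − 5 = 3528.

3528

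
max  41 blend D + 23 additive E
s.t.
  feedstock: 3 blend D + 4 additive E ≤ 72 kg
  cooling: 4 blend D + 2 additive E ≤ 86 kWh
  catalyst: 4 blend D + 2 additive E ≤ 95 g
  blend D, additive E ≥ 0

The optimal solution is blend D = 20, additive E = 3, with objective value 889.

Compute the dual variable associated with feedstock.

Binding: feedstock and cooling. Non-binding: catalyst (9 unused).
Slack constraints have shadow price 0 (complementary slackness).
Dual feasibility on the basic columns requires 3·y_feedstock + 4·y_cooling = 41, 4·y_feedstock + 2·y_cooling = 23.
Solving: y_feedstock = 1, y_cooling = 9.5.
Shadow price of feedstock = 1.

1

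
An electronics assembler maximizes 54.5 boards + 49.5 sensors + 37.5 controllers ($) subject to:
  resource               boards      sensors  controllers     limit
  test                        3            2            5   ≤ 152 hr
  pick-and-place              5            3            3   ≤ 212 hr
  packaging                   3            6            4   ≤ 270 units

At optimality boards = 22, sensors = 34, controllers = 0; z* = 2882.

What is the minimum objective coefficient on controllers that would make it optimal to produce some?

41.5

Binding: pick-and-place and packaging. Non-binding: test (18 unused).
By complementary slackness, y = 0 for the non-binding constraint.
Dual feasibility on the basic columns requires 5·y_pick-and-place + 3·y_packaging = 54.5, 3·y_pick-and-place + 6·y_packaging = 49.5.
This yields shadow prices y_pick-and-place = 8.5, y_packaging = 4.
controllers enters the basis when its profit ≥ yᵀa₃ = 8.5·3 + 4·4 = 41.5.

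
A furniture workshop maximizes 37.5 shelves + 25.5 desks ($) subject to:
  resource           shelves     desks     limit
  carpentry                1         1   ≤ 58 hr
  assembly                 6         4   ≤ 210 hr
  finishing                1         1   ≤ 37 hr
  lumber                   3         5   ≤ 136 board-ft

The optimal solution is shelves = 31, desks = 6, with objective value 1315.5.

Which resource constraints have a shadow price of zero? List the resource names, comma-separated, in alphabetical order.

carpentry: 37/58 (slack 21)
assembly: 210/210 (binding)
finishing: 37/37 (binding)
lumber: 123/136 (slack 13)
By complementary slackness, a constraint with positive slack has shadow price 0 → carpentry, lumber.

carpentry, lumber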